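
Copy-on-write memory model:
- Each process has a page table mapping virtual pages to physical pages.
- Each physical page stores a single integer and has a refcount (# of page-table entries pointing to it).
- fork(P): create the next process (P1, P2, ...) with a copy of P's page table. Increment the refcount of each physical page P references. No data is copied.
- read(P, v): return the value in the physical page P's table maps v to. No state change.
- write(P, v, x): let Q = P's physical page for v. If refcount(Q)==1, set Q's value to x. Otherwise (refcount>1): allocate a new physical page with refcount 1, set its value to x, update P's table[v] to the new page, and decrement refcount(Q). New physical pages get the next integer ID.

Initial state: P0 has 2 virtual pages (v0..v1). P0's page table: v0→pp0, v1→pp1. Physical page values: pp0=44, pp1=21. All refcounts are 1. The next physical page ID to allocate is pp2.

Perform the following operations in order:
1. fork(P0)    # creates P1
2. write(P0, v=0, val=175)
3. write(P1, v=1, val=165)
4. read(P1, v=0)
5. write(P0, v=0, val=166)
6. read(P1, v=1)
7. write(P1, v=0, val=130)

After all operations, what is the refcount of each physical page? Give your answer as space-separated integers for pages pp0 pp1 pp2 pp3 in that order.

Op 1: fork(P0) -> P1. 2 ppages; refcounts: pp0:2 pp1:2
Op 2: write(P0, v0, 175). refcount(pp0)=2>1 -> COPY to pp2. 3 ppages; refcounts: pp0:1 pp1:2 pp2:1
Op 3: write(P1, v1, 165). refcount(pp1)=2>1 -> COPY to pp3. 4 ppages; refcounts: pp0:1 pp1:1 pp2:1 pp3:1
Op 4: read(P1, v0) -> 44. No state change.
Op 5: write(P0, v0, 166). refcount(pp2)=1 -> write in place. 4 ppages; refcounts: pp0:1 pp1:1 pp2:1 pp3:1
Op 6: read(P1, v1) -> 165. No state change.
Op 7: write(P1, v0, 130). refcount(pp0)=1 -> write in place. 4 ppages; refcounts: pp0:1 pp1:1 pp2:1 pp3:1

Answer: 1 1 1 1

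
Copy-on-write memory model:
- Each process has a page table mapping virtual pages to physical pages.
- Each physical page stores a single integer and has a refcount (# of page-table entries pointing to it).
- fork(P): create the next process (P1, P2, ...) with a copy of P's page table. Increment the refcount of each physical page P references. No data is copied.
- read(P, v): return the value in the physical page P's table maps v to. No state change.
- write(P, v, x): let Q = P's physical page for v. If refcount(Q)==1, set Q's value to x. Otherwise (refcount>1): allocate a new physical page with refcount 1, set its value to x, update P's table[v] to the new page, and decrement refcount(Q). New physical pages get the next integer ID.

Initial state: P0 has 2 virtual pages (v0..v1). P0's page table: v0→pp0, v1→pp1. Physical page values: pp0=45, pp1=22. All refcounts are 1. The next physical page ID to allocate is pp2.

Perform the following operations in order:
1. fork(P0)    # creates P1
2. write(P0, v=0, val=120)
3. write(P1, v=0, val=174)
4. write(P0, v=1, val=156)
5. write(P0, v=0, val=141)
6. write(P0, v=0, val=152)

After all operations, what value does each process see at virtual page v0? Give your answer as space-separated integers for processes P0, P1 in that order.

Op 1: fork(P0) -> P1. 2 ppages; refcounts: pp0:2 pp1:2
Op 2: write(P0, v0, 120). refcount(pp0)=2>1 -> COPY to pp2. 3 ppages; refcounts: pp0:1 pp1:2 pp2:1
Op 3: write(P1, v0, 174). refcount(pp0)=1 -> write in place. 3 ppages; refcounts: pp0:1 pp1:2 pp2:1
Op 4: write(P0, v1, 156). refcount(pp1)=2>1 -> COPY to pp3. 4 ppages; refcounts: pp0:1 pp1:1 pp2:1 pp3:1
Op 5: write(P0, v0, 141). refcount(pp2)=1 -> write in place. 4 ppages; refcounts: pp0:1 pp1:1 pp2:1 pp3:1
Op 6: write(P0, v0, 152). refcount(pp2)=1 -> write in place. 4 ppages; refcounts: pp0:1 pp1:1 pp2:1 pp3:1
P0: v0 -> pp2 = 152
P1: v0 -> pp0 = 174

Answer: 152 174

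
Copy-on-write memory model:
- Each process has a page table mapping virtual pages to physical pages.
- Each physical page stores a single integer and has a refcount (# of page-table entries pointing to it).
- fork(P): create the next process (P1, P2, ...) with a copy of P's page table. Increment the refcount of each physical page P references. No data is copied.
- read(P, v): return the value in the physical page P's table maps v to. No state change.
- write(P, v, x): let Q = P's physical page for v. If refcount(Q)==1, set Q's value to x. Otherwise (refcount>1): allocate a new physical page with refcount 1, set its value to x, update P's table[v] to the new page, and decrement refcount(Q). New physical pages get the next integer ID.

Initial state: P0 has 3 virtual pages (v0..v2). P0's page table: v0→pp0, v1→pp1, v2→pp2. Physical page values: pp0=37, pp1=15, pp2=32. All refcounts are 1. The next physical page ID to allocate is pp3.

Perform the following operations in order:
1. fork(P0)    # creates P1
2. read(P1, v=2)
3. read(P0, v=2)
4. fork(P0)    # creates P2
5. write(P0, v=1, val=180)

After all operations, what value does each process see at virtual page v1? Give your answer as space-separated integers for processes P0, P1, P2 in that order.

Op 1: fork(P0) -> P1. 3 ppages; refcounts: pp0:2 pp1:2 pp2:2
Op 2: read(P1, v2) -> 32. No state change.
Op 3: read(P0, v2) -> 32. No state change.
Op 4: fork(P0) -> P2. 3 ppages; refcounts: pp0:3 pp1:3 pp2:3
Op 5: write(P0, v1, 180). refcount(pp1)=3>1 -> COPY to pp3. 4 ppages; refcounts: pp0:3 pp1:2 pp2:3 pp3:1
P0: v1 -> pp3 = 180
P1: v1 -> pp1 = 15
P2: v1 -> pp1 = 15

Answer: 180 15 15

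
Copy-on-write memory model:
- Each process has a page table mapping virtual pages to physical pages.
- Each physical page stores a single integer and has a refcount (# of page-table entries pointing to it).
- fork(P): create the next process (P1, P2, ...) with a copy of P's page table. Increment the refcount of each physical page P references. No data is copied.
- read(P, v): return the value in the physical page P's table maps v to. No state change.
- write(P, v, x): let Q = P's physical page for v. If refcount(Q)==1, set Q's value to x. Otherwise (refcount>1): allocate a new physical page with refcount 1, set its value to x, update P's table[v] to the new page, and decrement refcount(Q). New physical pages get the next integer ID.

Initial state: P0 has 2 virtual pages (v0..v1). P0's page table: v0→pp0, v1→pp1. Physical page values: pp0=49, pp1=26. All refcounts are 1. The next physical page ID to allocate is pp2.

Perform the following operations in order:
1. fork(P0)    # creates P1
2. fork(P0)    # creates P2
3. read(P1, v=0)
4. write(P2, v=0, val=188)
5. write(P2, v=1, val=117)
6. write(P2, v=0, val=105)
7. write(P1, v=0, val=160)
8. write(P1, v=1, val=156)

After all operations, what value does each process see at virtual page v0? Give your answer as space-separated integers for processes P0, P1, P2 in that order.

Op 1: fork(P0) -> P1. 2 ppages; refcounts: pp0:2 pp1:2
Op 2: fork(P0) -> P2. 2 ppages; refcounts: pp0:3 pp1:3
Op 3: read(P1, v0) -> 49. No state change.
Op 4: write(P2, v0, 188). refcount(pp0)=3>1 -> COPY to pp2. 3 ppages; refcounts: pp0:2 pp1:3 pp2:1
Op 5: write(P2, v1, 117). refcount(pp1)=3>1 -> COPY to pp3. 4 ppages; refcounts: pp0:2 pp1:2 pp2:1 pp3:1
Op 6: write(P2, v0, 105). refcount(pp2)=1 -> write in place. 4 ppages; refcounts: pp0:2 pp1:2 pp2:1 pp3:1
Op 7: write(P1, v0, 160). refcount(pp0)=2>1 -> COPY to pp4. 5 ppages; refcounts: pp0:1 pp1:2 pp2:1 pp3:1 pp4:1
Op 8: write(P1, v1, 156). refcount(pp1)=2>1 -> COPY to pp5. 6 ppages; refcounts: pp0:1 pp1:1 pp2:1 pp3:1 pp4:1 pp5:1
P0: v0 -> pp0 = 49
P1: v0 -> pp4 = 160
P2: v0 -> pp2 = 105

Answer: 49 160 105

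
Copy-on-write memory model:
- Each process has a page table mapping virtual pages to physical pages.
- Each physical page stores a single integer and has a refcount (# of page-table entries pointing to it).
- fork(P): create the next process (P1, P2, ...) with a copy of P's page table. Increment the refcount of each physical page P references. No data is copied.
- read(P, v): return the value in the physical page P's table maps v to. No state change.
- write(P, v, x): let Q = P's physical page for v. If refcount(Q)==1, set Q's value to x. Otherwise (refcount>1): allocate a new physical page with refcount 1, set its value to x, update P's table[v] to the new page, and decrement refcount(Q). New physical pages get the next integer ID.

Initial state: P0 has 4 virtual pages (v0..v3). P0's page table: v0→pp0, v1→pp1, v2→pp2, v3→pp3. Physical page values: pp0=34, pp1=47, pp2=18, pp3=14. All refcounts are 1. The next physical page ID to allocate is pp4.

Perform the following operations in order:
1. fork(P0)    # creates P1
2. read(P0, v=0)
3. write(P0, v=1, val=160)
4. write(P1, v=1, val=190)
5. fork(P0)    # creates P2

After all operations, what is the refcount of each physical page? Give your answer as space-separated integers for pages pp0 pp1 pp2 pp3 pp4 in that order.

Op 1: fork(P0) -> P1. 4 ppages; refcounts: pp0:2 pp1:2 pp2:2 pp3:2
Op 2: read(P0, v0) -> 34. No state change.
Op 3: write(P0, v1, 160). refcount(pp1)=2>1 -> COPY to pp4. 5 ppages; refcounts: pp0:2 pp1:1 pp2:2 pp3:2 pp4:1
Op 4: write(P1, v1, 190). refcount(pp1)=1 -> write in place. 5 ppages; refcounts: pp0:2 pp1:1 pp2:2 pp3:2 pp4:1
Op 5: fork(P0) -> P2. 5 ppages; refcounts: pp0:3 pp1:1 pp2:3 pp3:3 pp4:2

Answer: 3 1 3 3 2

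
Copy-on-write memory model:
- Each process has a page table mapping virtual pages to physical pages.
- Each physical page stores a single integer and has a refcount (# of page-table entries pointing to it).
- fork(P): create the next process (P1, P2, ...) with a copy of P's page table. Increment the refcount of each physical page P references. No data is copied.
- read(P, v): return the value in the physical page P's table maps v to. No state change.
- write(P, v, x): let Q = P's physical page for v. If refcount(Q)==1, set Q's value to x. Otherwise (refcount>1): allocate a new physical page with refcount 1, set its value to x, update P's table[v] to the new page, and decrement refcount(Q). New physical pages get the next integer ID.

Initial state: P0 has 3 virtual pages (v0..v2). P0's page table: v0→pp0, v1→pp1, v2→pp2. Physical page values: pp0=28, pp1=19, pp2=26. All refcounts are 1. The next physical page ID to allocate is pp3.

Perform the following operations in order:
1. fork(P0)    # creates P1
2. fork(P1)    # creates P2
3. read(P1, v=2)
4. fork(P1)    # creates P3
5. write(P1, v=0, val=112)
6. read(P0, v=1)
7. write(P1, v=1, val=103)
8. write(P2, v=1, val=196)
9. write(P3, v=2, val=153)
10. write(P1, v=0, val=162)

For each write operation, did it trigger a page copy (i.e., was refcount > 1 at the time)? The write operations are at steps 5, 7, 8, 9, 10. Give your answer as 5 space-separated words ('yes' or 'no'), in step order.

Op 1: fork(P0) -> P1. 3 ppages; refcounts: pp0:2 pp1:2 pp2:2
Op 2: fork(P1) -> P2. 3 ppages; refcounts: pp0:3 pp1:3 pp2:3
Op 3: read(P1, v2) -> 26. No state change.
Op 4: fork(P1) -> P3. 3 ppages; refcounts: pp0:4 pp1:4 pp2:4
Op 5: write(P1, v0, 112). refcount(pp0)=4>1 -> COPY to pp3. 4 ppages; refcounts: pp0:3 pp1:4 pp2:4 pp3:1
Op 6: read(P0, v1) -> 19. No state change.
Op 7: write(P1, v1, 103). refcount(pp1)=4>1 -> COPY to pp4. 5 ppages; refcounts: pp0:3 pp1:3 pp2:4 pp3:1 pp4:1
Op 8: write(P2, v1, 196). refcount(pp1)=3>1 -> COPY to pp5. 6 ppages; refcounts: pp0:3 pp1:2 pp2:4 pp3:1 pp4:1 pp5:1
Op 9: write(P3, v2, 153). refcount(pp2)=4>1 -> COPY to pp6. 7 ppages; refcounts: pp0:3 pp1:2 pp2:3 pp3:1 pp4:1 pp5:1 pp6:1
Op 10: write(P1, v0, 162). refcount(pp3)=1 -> write in place. 7 ppages; refcounts: pp0:3 pp1:2 pp2:3 pp3:1 pp4:1 pp5:1 pp6:1

yes yes yes yes no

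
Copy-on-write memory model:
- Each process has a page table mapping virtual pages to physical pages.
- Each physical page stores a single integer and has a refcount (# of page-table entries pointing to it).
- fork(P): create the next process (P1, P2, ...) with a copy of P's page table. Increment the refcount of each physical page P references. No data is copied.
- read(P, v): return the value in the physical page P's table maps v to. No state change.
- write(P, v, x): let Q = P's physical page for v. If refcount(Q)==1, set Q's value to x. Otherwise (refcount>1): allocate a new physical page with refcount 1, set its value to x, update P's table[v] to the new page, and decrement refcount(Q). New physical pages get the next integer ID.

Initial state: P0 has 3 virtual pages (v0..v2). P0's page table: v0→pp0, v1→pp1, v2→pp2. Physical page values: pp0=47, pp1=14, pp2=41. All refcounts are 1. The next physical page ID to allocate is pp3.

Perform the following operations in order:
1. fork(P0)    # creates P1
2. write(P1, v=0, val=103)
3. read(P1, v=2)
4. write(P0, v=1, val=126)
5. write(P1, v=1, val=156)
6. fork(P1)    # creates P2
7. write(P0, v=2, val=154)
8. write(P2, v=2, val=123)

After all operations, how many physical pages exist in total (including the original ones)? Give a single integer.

Answer: 7

Derivation:
Op 1: fork(P0) -> P1. 3 ppages; refcounts: pp0:2 pp1:2 pp2:2
Op 2: write(P1, v0, 103). refcount(pp0)=2>1 -> COPY to pp3. 4 ppages; refcounts: pp0:1 pp1:2 pp2:2 pp3:1
Op 3: read(P1, v2) -> 41. No state change.
Op 4: write(P0, v1, 126). refcount(pp1)=2>1 -> COPY to pp4. 5 ppages; refcounts: pp0:1 pp1:1 pp2:2 pp3:1 pp4:1
Op 5: write(P1, v1, 156). refcount(pp1)=1 -> write in place. 5 ppages; refcounts: pp0:1 pp1:1 pp2:2 pp3:1 pp4:1
Op 6: fork(P1) -> P2. 5 ppages; refcounts: pp0:1 pp1:2 pp2:3 pp3:2 pp4:1
Op 7: write(P0, v2, 154). refcount(pp2)=3>1 -> COPY to pp5. 6 ppages; refcounts: pp0:1 pp1:2 pp2:2 pp3:2 pp4:1 pp5:1
Op 8: write(P2, v2, 123). refcount(pp2)=2>1 -> COPY to pp6. 7 ppages; refcounts: pp0:1 pp1:2 pp2:1 pp3:2 pp4:1 pp5:1 pp6:1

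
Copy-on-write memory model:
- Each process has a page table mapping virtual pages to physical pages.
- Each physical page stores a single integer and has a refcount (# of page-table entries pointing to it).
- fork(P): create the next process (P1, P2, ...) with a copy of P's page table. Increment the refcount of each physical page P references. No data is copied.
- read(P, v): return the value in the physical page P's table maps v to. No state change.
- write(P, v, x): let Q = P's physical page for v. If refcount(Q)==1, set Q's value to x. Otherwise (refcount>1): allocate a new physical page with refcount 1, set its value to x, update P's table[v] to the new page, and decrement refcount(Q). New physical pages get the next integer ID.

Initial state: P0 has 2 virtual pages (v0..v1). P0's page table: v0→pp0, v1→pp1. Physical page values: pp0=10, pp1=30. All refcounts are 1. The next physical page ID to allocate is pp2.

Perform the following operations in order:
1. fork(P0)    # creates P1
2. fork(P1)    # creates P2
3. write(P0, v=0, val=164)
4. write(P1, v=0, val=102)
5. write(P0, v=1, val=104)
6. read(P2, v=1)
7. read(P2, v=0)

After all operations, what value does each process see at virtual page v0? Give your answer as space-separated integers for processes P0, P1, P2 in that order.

Answer: 164 102 10

Derivation:
Op 1: fork(P0) -> P1. 2 ppages; refcounts: pp0:2 pp1:2
Op 2: fork(P1) -> P2. 2 ppages; refcounts: pp0:3 pp1:3
Op 3: write(P0, v0, 164). refcount(pp0)=3>1 -> COPY to pp2. 3 ppages; refcounts: pp0:2 pp1:3 pp2:1
Op 4: write(P1, v0, 102). refcount(pp0)=2>1 -> COPY to pp3. 4 ppages; refcounts: pp0:1 pp1:3 pp2:1 pp3:1
Op 5: write(P0, v1, 104). refcount(pp1)=3>1 -> COPY to pp4. 5 ppages; refcounts: pp0:1 pp1:2 pp2:1 pp3:1 pp4:1
Op 6: read(P2, v1) -> 30. No state change.
Op 7: read(P2, v0) -> 10. No state change.
P0: v0 -> pp2 = 164
P1: v0 -> pp3 = 102
P2: v0 -> pp0 = 10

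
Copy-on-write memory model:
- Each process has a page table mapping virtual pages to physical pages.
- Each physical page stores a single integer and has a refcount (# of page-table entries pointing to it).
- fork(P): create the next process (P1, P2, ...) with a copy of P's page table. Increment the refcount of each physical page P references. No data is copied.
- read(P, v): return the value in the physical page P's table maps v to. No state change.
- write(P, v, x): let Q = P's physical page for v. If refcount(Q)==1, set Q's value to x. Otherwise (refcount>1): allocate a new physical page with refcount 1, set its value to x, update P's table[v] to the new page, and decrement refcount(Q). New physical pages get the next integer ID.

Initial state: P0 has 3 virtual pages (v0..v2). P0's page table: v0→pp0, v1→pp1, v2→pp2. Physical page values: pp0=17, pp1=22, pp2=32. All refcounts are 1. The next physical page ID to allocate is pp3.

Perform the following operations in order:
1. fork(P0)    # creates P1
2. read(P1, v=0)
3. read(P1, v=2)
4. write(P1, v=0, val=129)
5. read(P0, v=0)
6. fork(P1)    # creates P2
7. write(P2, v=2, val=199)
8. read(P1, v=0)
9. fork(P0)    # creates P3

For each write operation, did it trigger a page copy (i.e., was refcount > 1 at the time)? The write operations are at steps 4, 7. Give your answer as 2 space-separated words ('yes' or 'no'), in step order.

Op 1: fork(P0) -> P1. 3 ppages; refcounts: pp0:2 pp1:2 pp2:2
Op 2: read(P1, v0) -> 17. No state change.
Op 3: read(P1, v2) -> 32. No state change.
Op 4: write(P1, v0, 129). refcount(pp0)=2>1 -> COPY to pp3. 4 ppages; refcounts: pp0:1 pp1:2 pp2:2 pp3:1
Op 5: read(P0, v0) -> 17. No state change.
Op 6: fork(P1) -> P2. 4 ppages; refcounts: pp0:1 pp1:3 pp2:3 pp3:2
Op 7: write(P2, v2, 199). refcount(pp2)=3>1 -> COPY to pp4. 5 ppages; refcounts: pp0:1 pp1:3 pp2:2 pp3:2 pp4:1
Op 8: read(P1, v0) -> 129. No state change.
Op 9: fork(P0) -> P3. 5 ppages; refcounts: pp0:2 pp1:4 pp2:3 pp3:2 pp4:1

yes yes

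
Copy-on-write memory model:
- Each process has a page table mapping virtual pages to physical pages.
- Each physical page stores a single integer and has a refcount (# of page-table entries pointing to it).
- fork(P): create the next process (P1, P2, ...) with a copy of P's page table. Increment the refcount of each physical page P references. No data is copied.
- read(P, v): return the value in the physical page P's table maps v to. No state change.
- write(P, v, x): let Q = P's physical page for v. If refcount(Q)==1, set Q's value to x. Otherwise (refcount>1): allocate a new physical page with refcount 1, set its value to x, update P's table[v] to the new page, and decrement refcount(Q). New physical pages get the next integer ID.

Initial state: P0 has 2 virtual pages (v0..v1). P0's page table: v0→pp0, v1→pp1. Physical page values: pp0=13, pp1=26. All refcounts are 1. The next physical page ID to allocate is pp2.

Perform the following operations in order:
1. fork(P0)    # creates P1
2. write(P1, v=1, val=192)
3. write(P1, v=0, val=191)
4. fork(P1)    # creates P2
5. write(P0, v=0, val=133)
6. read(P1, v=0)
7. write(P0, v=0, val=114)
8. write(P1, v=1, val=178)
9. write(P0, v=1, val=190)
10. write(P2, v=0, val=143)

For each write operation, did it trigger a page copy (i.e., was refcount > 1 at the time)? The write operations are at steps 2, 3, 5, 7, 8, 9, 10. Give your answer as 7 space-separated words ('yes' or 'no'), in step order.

Op 1: fork(P0) -> P1. 2 ppages; refcounts: pp0:2 pp1:2
Op 2: write(P1, v1, 192). refcount(pp1)=2>1 -> COPY to pp2. 3 ppages; refcounts: pp0:2 pp1:1 pp2:1
Op 3: write(P1, v0, 191). refcount(pp0)=2>1 -> COPY to pp3. 4 ppages; refcounts: pp0:1 pp1:1 pp2:1 pp3:1
Op 4: fork(P1) -> P2. 4 ppages; refcounts: pp0:1 pp1:1 pp2:2 pp3:2
Op 5: write(P0, v0, 133). refcount(pp0)=1 -> write in place. 4 ppages; refcounts: pp0:1 pp1:1 pp2:2 pp3:2
Op 6: read(P1, v0) -> 191. No state change.
Op 7: write(P0, v0, 114). refcount(pp0)=1 -> write in place. 4 ppages; refcounts: pp0:1 pp1:1 pp2:2 pp3:2
Op 8: write(P1, v1, 178). refcount(pp2)=2>1 -> COPY to pp4. 5 ppages; refcounts: pp0:1 pp1:1 pp2:1 pp3:2 pp4:1
Op 9: write(P0, v1, 190). refcount(pp1)=1 -> write in place. 5 ppages; refcounts: pp0:1 pp1:1 pp2:1 pp3:2 pp4:1
Op 10: write(P2, v0, 143). refcount(pp3)=2>1 -> COPY to pp5. 6 ppages; refcounts: pp0:1 pp1:1 pp2:1 pp3:1 pp4:1 pp5:1

yes yes no no yes no yes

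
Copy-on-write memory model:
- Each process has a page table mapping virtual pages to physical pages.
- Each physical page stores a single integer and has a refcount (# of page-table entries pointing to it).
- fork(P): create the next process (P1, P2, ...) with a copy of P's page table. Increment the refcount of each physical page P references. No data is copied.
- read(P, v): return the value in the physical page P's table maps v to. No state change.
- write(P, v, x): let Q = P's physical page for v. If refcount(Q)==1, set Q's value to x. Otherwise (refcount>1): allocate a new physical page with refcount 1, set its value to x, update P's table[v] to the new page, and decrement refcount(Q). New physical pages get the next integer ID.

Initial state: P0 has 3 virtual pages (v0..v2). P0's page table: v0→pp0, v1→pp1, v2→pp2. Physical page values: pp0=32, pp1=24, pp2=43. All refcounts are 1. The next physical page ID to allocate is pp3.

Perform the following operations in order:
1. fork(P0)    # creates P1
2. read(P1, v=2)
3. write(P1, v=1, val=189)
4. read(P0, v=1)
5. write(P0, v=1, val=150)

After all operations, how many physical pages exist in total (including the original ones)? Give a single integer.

Op 1: fork(P0) -> P1. 3 ppages; refcounts: pp0:2 pp1:2 pp2:2
Op 2: read(P1, v2) -> 43. No state change.
Op 3: write(P1, v1, 189). refcount(pp1)=2>1 -> COPY to pp3. 4 ppages; refcounts: pp0:2 pp1:1 pp2:2 pp3:1
Op 4: read(P0, v1) -> 24. No state change.
Op 5: write(P0, v1, 150). refcount(pp1)=1 -> write in place. 4 ppages; refcounts: pp0:2 pp1:1 pp2:2 pp3:1

Answer: 4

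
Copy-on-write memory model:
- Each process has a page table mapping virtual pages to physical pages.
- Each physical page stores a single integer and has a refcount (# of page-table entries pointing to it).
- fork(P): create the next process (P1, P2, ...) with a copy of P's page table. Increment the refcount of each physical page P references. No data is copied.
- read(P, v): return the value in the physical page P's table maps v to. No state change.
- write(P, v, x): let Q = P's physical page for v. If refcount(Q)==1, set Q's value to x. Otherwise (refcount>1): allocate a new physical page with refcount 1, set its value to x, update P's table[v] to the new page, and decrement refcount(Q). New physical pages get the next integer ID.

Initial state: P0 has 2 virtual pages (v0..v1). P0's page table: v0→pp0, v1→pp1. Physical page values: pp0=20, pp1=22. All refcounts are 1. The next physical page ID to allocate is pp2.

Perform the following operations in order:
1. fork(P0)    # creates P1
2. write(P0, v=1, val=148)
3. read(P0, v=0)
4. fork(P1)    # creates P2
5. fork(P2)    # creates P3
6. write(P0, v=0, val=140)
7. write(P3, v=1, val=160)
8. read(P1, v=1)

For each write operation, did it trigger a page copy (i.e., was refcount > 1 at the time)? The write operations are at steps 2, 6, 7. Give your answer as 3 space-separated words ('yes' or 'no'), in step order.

Op 1: fork(P0) -> P1. 2 ppages; refcounts: pp0:2 pp1:2
Op 2: write(P0, v1, 148). refcount(pp1)=2>1 -> COPY to pp2. 3 ppages; refcounts: pp0:2 pp1:1 pp2:1
Op 3: read(P0, v0) -> 20. No state change.
Op 4: fork(P1) -> P2. 3 ppages; refcounts: pp0:3 pp1:2 pp2:1
Op 5: fork(P2) -> P3. 3 ppages; refcounts: pp0:4 pp1:3 pp2:1
Op 6: write(P0, v0, 140). refcount(pp0)=4>1 -> COPY to pp3. 4 ppages; refcounts: pp0:3 pp1:3 pp2:1 pp3:1
Op 7: write(P3, v1, 160). refcount(pp1)=3>1 -> COPY to pp4. 5 ppages; refcounts: pp0:3 pp1:2 pp2:1 pp3:1 pp4:1
Op 8: read(P1, v1) -> 22. No state change.

yes yes yes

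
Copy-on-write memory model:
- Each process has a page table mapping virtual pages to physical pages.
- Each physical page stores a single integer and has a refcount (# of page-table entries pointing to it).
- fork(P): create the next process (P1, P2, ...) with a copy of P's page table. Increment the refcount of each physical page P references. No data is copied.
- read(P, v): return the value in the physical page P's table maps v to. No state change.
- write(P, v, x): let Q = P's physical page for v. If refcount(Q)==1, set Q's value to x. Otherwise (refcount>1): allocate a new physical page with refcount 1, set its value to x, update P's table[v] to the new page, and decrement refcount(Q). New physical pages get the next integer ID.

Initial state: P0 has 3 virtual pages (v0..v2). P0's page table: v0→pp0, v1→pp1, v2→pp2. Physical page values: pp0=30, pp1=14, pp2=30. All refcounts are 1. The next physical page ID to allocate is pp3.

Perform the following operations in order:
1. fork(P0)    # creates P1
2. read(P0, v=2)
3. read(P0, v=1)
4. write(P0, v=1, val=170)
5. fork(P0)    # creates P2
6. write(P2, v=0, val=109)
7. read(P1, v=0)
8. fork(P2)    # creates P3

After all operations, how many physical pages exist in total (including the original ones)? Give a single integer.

Op 1: fork(P0) -> P1. 3 ppages; refcounts: pp0:2 pp1:2 pp2:2
Op 2: read(P0, v2) -> 30. No state change.
Op 3: read(P0, v1) -> 14. No state change.
Op 4: write(P0, v1, 170). refcount(pp1)=2>1 -> COPY to pp3. 4 ppages; refcounts: pp0:2 pp1:1 pp2:2 pp3:1
Op 5: fork(P0) -> P2. 4 ppages; refcounts: pp0:3 pp1:1 pp2:3 pp3:2
Op 6: write(P2, v0, 109). refcount(pp0)=3>1 -> COPY to pp4. 5 ppages; refcounts: pp0:2 pp1:1 pp2:3 pp3:2 pp4:1
Op 7: read(P1, v0) -> 30. No state change.
Op 8: fork(P2) -> P3. 5 ppages; refcounts: pp0:2 pp1:1 pp2:4 pp3:3 pp4:2

Answer: 5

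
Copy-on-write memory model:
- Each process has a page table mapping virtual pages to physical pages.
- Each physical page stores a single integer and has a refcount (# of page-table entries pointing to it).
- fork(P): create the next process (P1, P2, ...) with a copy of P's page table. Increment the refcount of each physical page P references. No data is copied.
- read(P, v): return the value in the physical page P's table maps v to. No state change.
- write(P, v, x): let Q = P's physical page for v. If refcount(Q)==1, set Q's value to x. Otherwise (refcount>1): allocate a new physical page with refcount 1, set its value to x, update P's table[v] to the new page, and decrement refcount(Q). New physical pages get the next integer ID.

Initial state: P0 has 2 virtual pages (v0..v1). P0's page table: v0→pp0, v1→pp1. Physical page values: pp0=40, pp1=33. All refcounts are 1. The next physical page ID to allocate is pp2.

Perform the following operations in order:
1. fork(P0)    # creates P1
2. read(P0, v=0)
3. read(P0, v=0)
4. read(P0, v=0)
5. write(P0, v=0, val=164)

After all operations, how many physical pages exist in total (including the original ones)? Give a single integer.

Answer: 3

Derivation:
Op 1: fork(P0) -> P1. 2 ppages; refcounts: pp0:2 pp1:2
Op 2: read(P0, v0) -> 40. No state change.
Op 3: read(P0, v0) -> 40. No state change.
Op 4: read(P0, v0) -> 40. No state change.
Op 5: write(P0, v0, 164). refcount(pp0)=2>1 -> COPY to pp2. 3 ppages; refcounts: pp0:1 pp1:2 pp2:1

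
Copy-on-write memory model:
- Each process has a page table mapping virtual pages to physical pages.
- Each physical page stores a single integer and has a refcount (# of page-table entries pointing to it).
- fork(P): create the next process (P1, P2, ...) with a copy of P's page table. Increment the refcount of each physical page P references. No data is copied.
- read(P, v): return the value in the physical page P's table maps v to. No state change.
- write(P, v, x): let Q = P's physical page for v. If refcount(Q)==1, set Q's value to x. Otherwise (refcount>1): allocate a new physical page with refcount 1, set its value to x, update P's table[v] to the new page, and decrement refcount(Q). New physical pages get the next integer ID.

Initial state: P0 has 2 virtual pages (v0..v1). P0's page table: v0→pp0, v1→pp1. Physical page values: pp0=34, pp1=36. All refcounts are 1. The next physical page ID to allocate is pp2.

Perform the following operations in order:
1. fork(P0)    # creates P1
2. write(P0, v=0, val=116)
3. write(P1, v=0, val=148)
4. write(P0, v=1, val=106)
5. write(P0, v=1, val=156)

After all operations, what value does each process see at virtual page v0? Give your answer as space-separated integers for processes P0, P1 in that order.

Answer: 116 148

Derivation:
Op 1: fork(P0) -> P1. 2 ppages; refcounts: pp0:2 pp1:2
Op 2: write(P0, v0, 116). refcount(pp0)=2>1 -> COPY to pp2. 3 ppages; refcounts: pp0:1 pp1:2 pp2:1
Op 3: write(P1, v0, 148). refcount(pp0)=1 -> write in place. 3 ppages; refcounts: pp0:1 pp1:2 pp2:1
Op 4: write(P0, v1, 106). refcount(pp1)=2>1 -> COPY to pp3. 4 ppages; refcounts: pp0:1 pp1:1 pp2:1 pp3:1
Op 5: write(P0, v1, 156). refcount(pp3)=1 -> write in place. 4 ppages; refcounts: pp0:1 pp1:1 pp2:1 pp3:1
P0: v0 -> pp2 = 116
P1: v0 -> pp0 = 148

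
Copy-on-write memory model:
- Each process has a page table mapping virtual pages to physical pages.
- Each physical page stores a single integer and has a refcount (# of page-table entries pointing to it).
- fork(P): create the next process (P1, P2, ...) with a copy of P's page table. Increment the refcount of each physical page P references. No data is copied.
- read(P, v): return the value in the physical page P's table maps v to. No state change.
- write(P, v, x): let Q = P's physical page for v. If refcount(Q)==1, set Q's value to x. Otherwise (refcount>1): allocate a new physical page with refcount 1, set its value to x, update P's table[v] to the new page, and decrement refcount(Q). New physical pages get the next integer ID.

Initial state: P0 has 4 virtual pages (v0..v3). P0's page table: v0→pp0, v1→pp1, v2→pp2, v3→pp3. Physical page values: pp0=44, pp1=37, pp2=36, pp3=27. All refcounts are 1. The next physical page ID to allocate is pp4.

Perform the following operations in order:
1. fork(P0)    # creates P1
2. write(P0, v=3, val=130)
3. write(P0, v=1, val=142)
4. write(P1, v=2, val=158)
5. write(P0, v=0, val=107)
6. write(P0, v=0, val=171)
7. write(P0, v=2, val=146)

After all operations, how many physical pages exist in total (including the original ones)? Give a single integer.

Op 1: fork(P0) -> P1. 4 ppages; refcounts: pp0:2 pp1:2 pp2:2 pp3:2
Op 2: write(P0, v3, 130). refcount(pp3)=2>1 -> COPY to pp4. 5 ppages; refcounts: pp0:2 pp1:2 pp2:2 pp3:1 pp4:1
Op 3: write(P0, v1, 142). refcount(pp1)=2>1 -> COPY to pp5. 6 ppages; refcounts: pp0:2 pp1:1 pp2:2 pp3:1 pp4:1 pp5:1
Op 4: write(P1, v2, 158). refcount(pp2)=2>1 -> COPY to pp6. 7 ppages; refcounts: pp0:2 pp1:1 pp2:1 pp3:1 pp4:1 pp5:1 pp6:1
Op 5: write(P0, v0, 107). refcount(pp0)=2>1 -> COPY to pp7. 8 ppages; refcounts: pp0:1 pp1:1 pp2:1 pp3:1 pp4:1 pp5:1 pp6:1 pp7:1
Op 6: write(P0, v0, 171). refcount(pp7)=1 -> write in place. 8 ppages; refcounts: pp0:1 pp1:1 pp2:1 pp3:1 pp4:1 pp5:1 pp6:1 pp7:1
Op 7: write(P0, v2, 146). refcount(pp2)=1 -> write in place. 8 ppages; refcounts: pp0:1 pp1:1 pp2:1 pp3:1 pp4:1 pp5:1 pp6:1 pp7:1

Answer: 8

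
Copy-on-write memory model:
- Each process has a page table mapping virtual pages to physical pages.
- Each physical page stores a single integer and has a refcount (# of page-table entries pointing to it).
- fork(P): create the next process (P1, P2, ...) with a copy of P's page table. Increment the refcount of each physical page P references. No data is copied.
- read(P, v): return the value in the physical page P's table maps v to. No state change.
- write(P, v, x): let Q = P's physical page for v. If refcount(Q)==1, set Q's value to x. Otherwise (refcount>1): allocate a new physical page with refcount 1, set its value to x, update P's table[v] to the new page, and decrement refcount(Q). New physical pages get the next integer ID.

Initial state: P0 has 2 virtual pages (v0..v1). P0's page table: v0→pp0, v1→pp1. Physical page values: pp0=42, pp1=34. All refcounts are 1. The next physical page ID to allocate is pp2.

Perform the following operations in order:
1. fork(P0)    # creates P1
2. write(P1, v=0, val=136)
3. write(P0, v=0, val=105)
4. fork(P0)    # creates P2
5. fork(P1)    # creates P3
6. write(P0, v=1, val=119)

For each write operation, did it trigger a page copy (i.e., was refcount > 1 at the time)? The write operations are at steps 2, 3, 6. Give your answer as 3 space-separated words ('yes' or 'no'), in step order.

Op 1: fork(P0) -> P1. 2 ppages; refcounts: pp0:2 pp1:2
Op 2: write(P1, v0, 136). refcount(pp0)=2>1 -> COPY to pp2. 3 ppages; refcounts: pp0:1 pp1:2 pp2:1
Op 3: write(P0, v0, 105). refcount(pp0)=1 -> write in place. 3 ppages; refcounts: pp0:1 pp1:2 pp2:1
Op 4: fork(P0) -> P2. 3 ppages; refcounts: pp0:2 pp1:3 pp2:1
Op 5: fork(P1) -> P3. 3 ppages; refcounts: pp0:2 pp1:4 pp2:2
Op 6: write(P0, v1, 119). refcount(pp1)=4>1 -> COPY to pp3. 4 ppages; refcounts: pp0:2 pp1:3 pp2:2 pp3:1

yes no yes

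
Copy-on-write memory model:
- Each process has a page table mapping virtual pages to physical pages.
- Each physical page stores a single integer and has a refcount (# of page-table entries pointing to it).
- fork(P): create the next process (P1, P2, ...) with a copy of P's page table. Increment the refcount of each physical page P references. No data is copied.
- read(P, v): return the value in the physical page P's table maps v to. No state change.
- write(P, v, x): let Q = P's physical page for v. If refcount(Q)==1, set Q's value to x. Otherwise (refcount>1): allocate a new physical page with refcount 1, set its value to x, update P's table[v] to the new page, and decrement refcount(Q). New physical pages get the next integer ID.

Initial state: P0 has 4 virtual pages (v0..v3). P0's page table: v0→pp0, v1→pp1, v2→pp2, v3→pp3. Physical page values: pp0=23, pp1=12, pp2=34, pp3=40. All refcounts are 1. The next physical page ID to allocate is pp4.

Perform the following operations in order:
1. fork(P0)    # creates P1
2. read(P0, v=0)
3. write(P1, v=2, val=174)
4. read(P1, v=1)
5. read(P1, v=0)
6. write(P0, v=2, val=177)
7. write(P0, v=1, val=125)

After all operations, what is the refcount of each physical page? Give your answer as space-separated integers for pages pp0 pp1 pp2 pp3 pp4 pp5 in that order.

Op 1: fork(P0) -> P1. 4 ppages; refcounts: pp0:2 pp1:2 pp2:2 pp3:2
Op 2: read(P0, v0) -> 23. No state change.
Op 3: write(P1, v2, 174). refcount(pp2)=2>1 -> COPY to pp4. 5 ppages; refcounts: pp0:2 pp1:2 pp2:1 pp3:2 pp4:1
Op 4: read(P1, v1) -> 12. No state change.
Op 5: read(P1, v0) -> 23. No state change.
Op 6: write(P0, v2, 177). refcount(pp2)=1 -> write in place. 5 ppages; refcounts: pp0:2 pp1:2 pp2:1 pp3:2 pp4:1
Op 7: write(P0, v1, 125). refcount(pp1)=2>1 -> COPY to pp5. 6 ppages; refcounts: pp0:2 pp1:1 pp2:1 pp3:2 pp4:1 pp5:1

Answer: 2 1 1 2 1 1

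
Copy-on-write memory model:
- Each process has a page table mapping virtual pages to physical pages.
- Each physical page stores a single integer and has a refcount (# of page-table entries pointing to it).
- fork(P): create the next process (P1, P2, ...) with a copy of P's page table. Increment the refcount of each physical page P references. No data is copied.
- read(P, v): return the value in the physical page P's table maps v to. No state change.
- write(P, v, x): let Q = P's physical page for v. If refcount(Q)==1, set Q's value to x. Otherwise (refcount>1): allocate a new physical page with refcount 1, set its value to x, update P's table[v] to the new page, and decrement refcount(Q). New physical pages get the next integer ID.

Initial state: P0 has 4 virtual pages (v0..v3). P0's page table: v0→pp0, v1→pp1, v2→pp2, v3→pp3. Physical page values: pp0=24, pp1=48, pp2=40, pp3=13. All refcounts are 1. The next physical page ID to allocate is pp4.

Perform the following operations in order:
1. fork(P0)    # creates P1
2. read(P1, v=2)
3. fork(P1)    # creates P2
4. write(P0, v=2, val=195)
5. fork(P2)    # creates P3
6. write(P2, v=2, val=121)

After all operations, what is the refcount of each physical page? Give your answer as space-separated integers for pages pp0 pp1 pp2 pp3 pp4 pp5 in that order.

Answer: 4 4 2 4 1 1

Derivation:
Op 1: fork(P0) -> P1. 4 ppages; refcounts: pp0:2 pp1:2 pp2:2 pp3:2
Op 2: read(P1, v2) -> 40. No state change.
Op 3: fork(P1) -> P2. 4 ppages; refcounts: pp0:3 pp1:3 pp2:3 pp3:3
Op 4: write(P0, v2, 195). refcount(pp2)=3>1 -> COPY to pp4. 5 ppages; refcounts: pp0:3 pp1:3 pp2:2 pp3:3 pp4:1
Op 5: fork(P2) -> P3. 5 ppages; refcounts: pp0:4 pp1:4 pp2:3 pp3:4 pp4:1
Op 6: write(P2, v2, 121). refcount(pp2)=3>1 -> COPY to pp5. 6 ppages; refcounts: pp0:4 pp1:4 pp2:2 pp3:4 pp4:1 pp5:1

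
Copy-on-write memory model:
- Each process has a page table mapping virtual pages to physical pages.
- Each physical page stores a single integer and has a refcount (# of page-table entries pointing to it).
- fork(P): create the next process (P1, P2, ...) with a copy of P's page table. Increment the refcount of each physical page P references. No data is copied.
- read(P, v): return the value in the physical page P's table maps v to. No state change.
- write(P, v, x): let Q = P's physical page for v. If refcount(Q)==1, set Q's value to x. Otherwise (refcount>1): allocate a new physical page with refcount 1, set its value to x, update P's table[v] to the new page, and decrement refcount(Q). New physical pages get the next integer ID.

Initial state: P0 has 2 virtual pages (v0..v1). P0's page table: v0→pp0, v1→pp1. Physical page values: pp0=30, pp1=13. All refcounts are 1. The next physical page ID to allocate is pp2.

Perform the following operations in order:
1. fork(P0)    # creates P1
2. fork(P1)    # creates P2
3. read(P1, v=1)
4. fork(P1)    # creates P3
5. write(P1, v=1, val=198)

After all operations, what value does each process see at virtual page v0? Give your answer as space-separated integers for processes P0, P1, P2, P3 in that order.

Op 1: fork(P0) -> P1. 2 ppages; refcounts: pp0:2 pp1:2
Op 2: fork(P1) -> P2. 2 ppages; refcounts: pp0:3 pp1:3
Op 3: read(P1, v1) -> 13. No state change.
Op 4: fork(P1) -> P3. 2 ppages; refcounts: pp0:4 pp1:4
Op 5: write(P1, v1, 198). refcount(pp1)=4>1 -> COPY to pp2. 3 ppages; refcounts: pp0:4 pp1:3 pp2:1
P0: v0 -> pp0 = 30
P1: v0 -> pp0 = 30
P2: v0 -> pp0 = 30
P3: v0 -> pp0 = 30

Answer: 30 30 30 30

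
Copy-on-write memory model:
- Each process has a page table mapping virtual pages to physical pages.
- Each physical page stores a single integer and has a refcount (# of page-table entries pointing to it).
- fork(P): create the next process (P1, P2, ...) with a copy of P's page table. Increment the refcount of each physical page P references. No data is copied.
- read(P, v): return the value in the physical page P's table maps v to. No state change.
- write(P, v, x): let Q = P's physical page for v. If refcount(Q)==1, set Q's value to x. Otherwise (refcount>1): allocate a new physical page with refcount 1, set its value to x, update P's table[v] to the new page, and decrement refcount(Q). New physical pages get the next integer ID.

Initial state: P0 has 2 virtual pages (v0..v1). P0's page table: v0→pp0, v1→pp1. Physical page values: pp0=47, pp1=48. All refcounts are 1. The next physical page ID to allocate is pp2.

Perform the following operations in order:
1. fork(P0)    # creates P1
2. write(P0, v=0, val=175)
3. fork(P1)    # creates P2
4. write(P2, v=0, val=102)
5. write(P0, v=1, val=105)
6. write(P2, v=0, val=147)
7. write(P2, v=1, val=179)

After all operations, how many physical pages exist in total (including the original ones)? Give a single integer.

Answer: 6

Derivation:
Op 1: fork(P0) -> P1. 2 ppages; refcounts: pp0:2 pp1:2
Op 2: write(P0, v0, 175). refcount(pp0)=2>1 -> COPY to pp2. 3 ppages; refcounts: pp0:1 pp1:2 pp2:1
Op 3: fork(P1) -> P2. 3 ppages; refcounts: pp0:2 pp1:3 pp2:1
Op 4: write(P2, v0, 102). refcount(pp0)=2>1 -> COPY to pp3. 4 ppages; refcounts: pp0:1 pp1:3 pp2:1 pp3:1
Op 5: write(P0, v1, 105). refcount(pp1)=3>1 -> COPY to pp4. 5 ppages; refcounts: pp0:1 pp1:2 pp2:1 pp3:1 pp4:1
Op 6: write(P2, v0, 147). refcount(pp3)=1 -> write in place. 5 ppages; refcounts: pp0:1 pp1:2 pp2:1 pp3:1 pp4:1
Op 7: write(P2, v1, 179). refcount(pp1)=2>1 -> COPY to pp5. 6 ppages; refcounts: pp0:1 pp1:1 pp2:1 pp3:1 pp4:1 pp5:1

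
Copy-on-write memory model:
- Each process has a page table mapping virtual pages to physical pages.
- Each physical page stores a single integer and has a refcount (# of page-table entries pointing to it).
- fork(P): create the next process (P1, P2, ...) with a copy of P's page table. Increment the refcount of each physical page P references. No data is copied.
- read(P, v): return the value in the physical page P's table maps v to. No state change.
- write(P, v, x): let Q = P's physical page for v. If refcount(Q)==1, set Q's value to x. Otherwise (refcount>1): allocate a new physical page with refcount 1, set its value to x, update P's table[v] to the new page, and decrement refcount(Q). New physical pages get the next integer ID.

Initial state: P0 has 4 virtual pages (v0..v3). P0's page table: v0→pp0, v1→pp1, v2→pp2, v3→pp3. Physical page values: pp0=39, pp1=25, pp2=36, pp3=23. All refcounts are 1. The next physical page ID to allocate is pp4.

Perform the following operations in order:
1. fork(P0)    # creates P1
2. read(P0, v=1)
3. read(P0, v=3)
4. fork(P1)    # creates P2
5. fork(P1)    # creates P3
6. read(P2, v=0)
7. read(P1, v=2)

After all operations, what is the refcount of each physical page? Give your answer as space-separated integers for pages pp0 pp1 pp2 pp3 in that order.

Op 1: fork(P0) -> P1. 4 ppages; refcounts: pp0:2 pp1:2 pp2:2 pp3:2
Op 2: read(P0, v1) -> 25. No state change.
Op 3: read(P0, v3) -> 23. No state change.
Op 4: fork(P1) -> P2. 4 ppages; refcounts: pp0:3 pp1:3 pp2:3 pp3:3
Op 5: fork(P1) -> P3. 4 ppages; refcounts: pp0:4 pp1:4 pp2:4 pp3:4
Op 6: read(P2, v0) -> 39. No state change.
Op 7: read(P1, v2) -> 36. No state change.

Answer: 4 4 4 4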